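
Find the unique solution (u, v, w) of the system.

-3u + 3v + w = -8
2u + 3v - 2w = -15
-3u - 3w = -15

Forward elimination on [A|b]:
R2 <- R2 - (-2/3)*R1:  [     0      5   -4/3  -61/3 ]
R3 <- R3 - (1)*R1:  [  0  -3  -4  -7 ]
R3 <- R3 - (-3/5)*R2:  [     0      0  -24/5  -96/5 ]
Row echelon form:
[ -3  3      1  |     -8 ]
[  0  5   -4/3  |  -61/3 ]
[  0  0  -24/5  |  -96/5 ]
Back-substitution:
w = (-96/5) / (-24/5) = 4
v = (-61/3 - (-4/3)*(4)) / 5 = -3
u = (-8 - (3)*(-3) - (1)*(4)) / -3 = 1

(1, -3, 4)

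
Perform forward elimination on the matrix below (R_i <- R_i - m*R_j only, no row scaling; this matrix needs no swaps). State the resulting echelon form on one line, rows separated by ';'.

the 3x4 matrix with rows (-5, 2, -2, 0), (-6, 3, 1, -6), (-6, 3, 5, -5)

REF = [-5 2 -2 0; 0 3/5 17/5 -6; 0 0 4 1]

Forward elimination:
R2 <- R2 - (6/5)*R1:  [    0   3/5  17/5    -6 ]
R3 <- R3 - (6/5)*R1:  [    0   3/5  37/5    -5 ]
R3 <- R3 - (1)*R2:  [ 0  0  4  1 ]
Row echelon form:
[ -5    2    -2   0 ]
[  0  3/5  17/5  -6 ]
[  0    0     4   1 ]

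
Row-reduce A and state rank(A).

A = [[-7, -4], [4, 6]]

rank(A) = 2

Row reduction:
R2 <- R2 - (-4/7)*R1:  [    0  26/7 ]
Row echelon form:
[ -7    -4 ]
[  0  26/7 ]
Nonzero rows / pivot columns: 2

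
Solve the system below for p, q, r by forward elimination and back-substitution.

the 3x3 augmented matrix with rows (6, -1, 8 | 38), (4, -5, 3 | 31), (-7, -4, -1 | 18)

Forward elimination on [A|b]:
R2 <- R2 - (2/3)*R1:  [     0  -13/3   -7/3   17/3 ]
R3 <- R3 - (-7/6)*R1:  [     0  -31/6   25/3  187/3 ]
R3 <- R3 - (31/26)*R2:  [       0        0   289/26  1445/26 ]
Row echelon form:
[ 6     -1       8  |       38 ]
[ 0  -13/3    -7/3  |     17/3 ]
[ 0      0  289/26  |  1445/26 ]
Back-substitution:
r = (1445/26) / (289/26) = 5
q = (17/3 - (-7/3)*(5)) / (-13/3) = -4
p = (38 - (-1)*(-4) - (8)*(5)) / 6 = -1

(-1, -4, 5)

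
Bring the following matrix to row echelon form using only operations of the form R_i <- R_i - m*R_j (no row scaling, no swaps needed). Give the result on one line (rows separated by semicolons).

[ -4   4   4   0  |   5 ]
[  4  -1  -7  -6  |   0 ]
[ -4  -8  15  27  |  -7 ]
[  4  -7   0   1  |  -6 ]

REF = [-4 4 4 0 5; 0 3 -3 -6 5; 0 0 -1 3 8; 0 0 0 -2 12]

Forward elimination:
R2 <- R2 - (-1)*R1:  [  0   3  -3  -6   5 ]
R3 <- R3 - (1)*R1:  [   0  -12   11   27  -12 ]
R4 <- R4 - (-1)*R1:  [  0  -3   4   1  -1 ]
R3 <- R3 - (-4)*R2:  [  0   0  -1   3   8 ]
R4 <- R4 - (-1)*R2:  [  0   0   1  -5   4 ]
R4 <- R4 - (-1)*R3:  [  0   0   0  -2  12 ]
Row echelon form:
[ -4  4   4   0  |   5 ]
[  0  3  -3  -6  |   5 ]
[  0  0  -1   3  |   8 ]
[  0  0   0  -2  |  12 ]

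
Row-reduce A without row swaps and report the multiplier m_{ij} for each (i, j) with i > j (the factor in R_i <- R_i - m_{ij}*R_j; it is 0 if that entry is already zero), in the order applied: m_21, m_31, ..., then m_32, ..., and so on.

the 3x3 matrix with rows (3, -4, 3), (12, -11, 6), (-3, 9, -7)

multipliers: 4, -1, 1

Forward elimination:
R2 <- R2 - (4)*R1:  [  0   5  -6 ]
R3 <- R3 - (-1)*R1:  [  0   5  -4 ]
R3 <- R3 - (1)*R2:  [ 0  0  2 ]
Multipliers (in order of application): m_{21} = 4, m_{31} = -1, m_{32} = 1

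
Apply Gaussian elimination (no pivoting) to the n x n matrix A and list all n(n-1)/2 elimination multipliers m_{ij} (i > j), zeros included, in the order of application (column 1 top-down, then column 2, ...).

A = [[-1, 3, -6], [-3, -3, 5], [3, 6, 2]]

Forward elimination:
R2 <- R2 - (3)*R1:  [   0  -12   23 ]
R3 <- R3 - (-3)*R1:  [   0   15  -16 ]
R3 <- R3 - (-5/4)*R2:  [    0     0  51/4 ]
Multipliers (in order of application): m_{21} = 3, m_{31} = -3, m_{32} = -5/4

multipliers: 3, -3, -5/4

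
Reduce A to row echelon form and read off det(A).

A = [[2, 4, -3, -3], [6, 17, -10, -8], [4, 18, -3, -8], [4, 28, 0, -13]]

Forward elimination:
R2 <- R2 - (3)*R1:  [  0   5  -1   1 ]
R3 <- R3 - (2)*R1:  [  0  10   3  -2 ]
R4 <- R4 - (2)*R1:  [  0  20   6  -7 ]
R3 <- R3 - (2)*R2:  [  0   0   5  -4 ]
R4 <- R4 - (4)*R2:  [   0    0   10  -11 ]
R4 <- R4 - (2)*R3:  [  0   0   0  -3 ]
Upper-triangular form:
[ 2  4  -3  -3 ]
[ 0  5  -1   1 ]
[ 0  0   5  -4 ]
[ 0  0   0  -3 ]
det(A) = (-1)^0 * (2) * (5) * (5) * (-3) = -150  (0 row swaps -> sign +1)

det(A) = -150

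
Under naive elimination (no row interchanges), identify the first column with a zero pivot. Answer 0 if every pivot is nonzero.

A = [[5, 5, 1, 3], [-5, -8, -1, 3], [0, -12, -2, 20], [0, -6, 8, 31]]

first zero-pivot column = 0

Naive forward elimination:
R2 <- R2 - (-1)*R1:  [  0  -3   0   6 ]
R3 <- R3 - (4)*R2:  [  0   0  -2  -4 ]
R4 <- R4 - (2)*R2:  [  0   0   8  19 ]
R4 <- R4 - (-4)*R3:  [ 0  0  0  3 ]
All pivots nonzero; naive elimination completes without hitting a zero pivot.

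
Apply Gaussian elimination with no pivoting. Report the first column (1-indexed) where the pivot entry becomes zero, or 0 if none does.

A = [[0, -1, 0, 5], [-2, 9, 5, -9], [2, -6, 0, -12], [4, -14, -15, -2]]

Naive forward elimination:
Pivot entry (1,1) is zero but row 2 has -2 in column 1 -> naive elimination stops; a row interchange (e.g. R1 <-> R2) would be required here.

first zero-pivot column = 1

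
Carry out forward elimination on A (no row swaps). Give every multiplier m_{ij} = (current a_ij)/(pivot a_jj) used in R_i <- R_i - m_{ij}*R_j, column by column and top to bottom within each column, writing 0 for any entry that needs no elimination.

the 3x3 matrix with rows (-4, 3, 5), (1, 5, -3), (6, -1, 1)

multipliers: -1/4, -3/2, 14/23

Forward elimination:
R2 <- R2 - (-1/4)*R1:  [    0  23/4  -7/4 ]
R3 <- R3 - (-3/2)*R1:  [    0   7/2  17/2 ]
R3 <- R3 - (14/23)*R2:  [      0       0  220/23 ]
Multipliers (in order of application): m_{21} = -1/4, m_{31} = -3/2, m_{32} = 14/23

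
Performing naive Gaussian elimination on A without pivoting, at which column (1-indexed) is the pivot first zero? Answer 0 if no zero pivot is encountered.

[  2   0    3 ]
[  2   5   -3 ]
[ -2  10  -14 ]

Naive forward elimination:
R2 <- R2 - (1)*R1:  [  0   5  -6 ]
R3 <- R3 - (-1)*R1:  [   0   10  -11 ]
R3 <- R3 - (2)*R2:  [ 0  0  1 ]
All pivots nonzero; naive elimination completes without hitting a zero pivot.

first zero-pivot column = 0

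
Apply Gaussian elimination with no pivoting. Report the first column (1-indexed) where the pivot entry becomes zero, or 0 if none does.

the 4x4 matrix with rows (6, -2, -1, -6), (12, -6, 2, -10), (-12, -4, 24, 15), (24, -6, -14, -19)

first zero-pivot column = 0

Naive forward elimination:
R2 <- R2 - (2)*R1:  [  0  -2   4   2 ]
R3 <- R3 - (-2)*R1:  [  0  -8  22   3 ]
R4 <- R4 - (4)*R1:  [   0    2  -10    5 ]
R3 <- R3 - (4)*R2:  [  0   0   6  -5 ]
R4 <- R4 - (-1)*R2:  [  0   0  -6   7 ]
R4 <- R4 - (-1)*R3:  [ 0  0  0  2 ]
All pivots nonzero; naive elimination completes without hitting a zero pivot.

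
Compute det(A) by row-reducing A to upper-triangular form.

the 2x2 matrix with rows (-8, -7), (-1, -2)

det(A) = 9

Forward elimination:
R2 <- R2 - (1/8)*R1:  [    0  -9/8 ]
Upper-triangular form:
[ -8    -7 ]
[  0  -9/8 ]
det(A) = (-1)^0 * (-8) * (-9/8) = 9  (0 row swaps -> sign +1)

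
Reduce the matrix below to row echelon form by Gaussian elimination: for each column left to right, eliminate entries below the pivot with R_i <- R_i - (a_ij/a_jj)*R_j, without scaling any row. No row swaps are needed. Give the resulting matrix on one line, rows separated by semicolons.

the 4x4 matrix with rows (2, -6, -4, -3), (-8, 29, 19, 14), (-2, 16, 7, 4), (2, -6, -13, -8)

REF = [2 -6 -4 -3; 0 5 3 2; 0 0 -3 -3; 0 0 0 4]

Forward elimination:
R2 <- R2 - (-4)*R1:  [ 0  5  3  2 ]
R3 <- R3 - (-1)*R1:  [  0  10   3   1 ]
R4 <- R4 - (1)*R1:  [  0   0  -9  -5 ]
R3 <- R3 - (2)*R2:  [  0   0  -3  -3 ]
R4 <- R4 - (3)*R3:  [ 0  0  0  4 ]
Row echelon form:
[ 2  -6  -4  -3 ]
[ 0   5   3   2 ]
[ 0   0  -3  -3 ]
[ 0   0   0   4 ]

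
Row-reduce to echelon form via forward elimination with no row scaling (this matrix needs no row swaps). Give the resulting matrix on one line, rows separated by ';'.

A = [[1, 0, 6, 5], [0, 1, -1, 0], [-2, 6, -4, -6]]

REF = [1 0 6 5; 0 1 -1 0; 0 0 14 4]

Forward elimination:
R3 <- R3 - (-2)*R1:  [ 0  6  8  4 ]
R3 <- R3 - (6)*R2:  [  0   0  14   4 ]
Row echelon form:
[ 1  0   6  5 ]
[ 0  1  -1  0 ]
[ 0  0  14  4 ]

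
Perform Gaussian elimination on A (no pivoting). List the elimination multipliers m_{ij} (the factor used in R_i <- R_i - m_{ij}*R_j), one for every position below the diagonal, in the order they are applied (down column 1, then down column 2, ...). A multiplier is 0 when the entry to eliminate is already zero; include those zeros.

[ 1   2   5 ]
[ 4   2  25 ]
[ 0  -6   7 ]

multipliers: 4, 0, 1

Forward elimination:
R2 <- R2 - (4)*R1:  [  0  -6   5 ]
R3: entry in column 1 is already 0 -> m_{31} = 0 (no row operation needed)
R3 <- R3 - (1)*R2:  [ 0  0  2 ]
Multipliers (in order of application): m_{21} = 4, m_{31} = 0, m_{32} = 1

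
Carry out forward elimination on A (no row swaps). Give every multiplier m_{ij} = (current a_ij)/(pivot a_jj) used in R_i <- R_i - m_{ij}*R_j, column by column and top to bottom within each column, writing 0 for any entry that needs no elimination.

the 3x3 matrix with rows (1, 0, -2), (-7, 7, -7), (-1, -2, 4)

multipliers: -7, -1, -2/7

Forward elimination:
R2 <- R2 - (-7)*R1:  [   0    7  -21 ]
R3 <- R3 - (-1)*R1:  [  0  -2   2 ]
R3 <- R3 - (-2/7)*R2:  [  0   0  -4 ]
Multipliers (in order of application): m_{21} = -7, m_{31} = -1, m_{32} = -2/7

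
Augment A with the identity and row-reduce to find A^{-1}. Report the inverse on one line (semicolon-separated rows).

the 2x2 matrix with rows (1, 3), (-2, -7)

inverse = [7 3; -2 -1]

Gauss-Jordan on [A | I]:
R2 <- R2 - (-2)*R1:  [  0  -1  |   2   1 ]
R2 <- (1/-1)*R2:  [  0   1  |  -2  -1 ]
R1 <- R1 - (3)*R2:  [ 1  0  |  7  3 ]
Right block of [I | A^{-1}] is the inverse:
[  7   3 ]
[ -2  -1 ]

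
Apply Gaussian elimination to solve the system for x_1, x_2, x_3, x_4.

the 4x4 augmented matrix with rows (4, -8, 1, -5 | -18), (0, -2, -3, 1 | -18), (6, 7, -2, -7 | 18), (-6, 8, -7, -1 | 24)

(-3, 3, 3, -3)

Forward elimination on [A|b]:
R3 <- R3 - (3/2)*R1:  [    0    19  -7/2   1/2    45 ]
R4 <- R4 - (-3/2)*R1:  [     0     -4  -11/2  -17/2     -3 ]
R3 <- R3 - (-19/2)*R2:  [    0     0   -32    10  -126 ]
R4 <- R4 - (2)*R2:  [     0      0    1/2  -21/2     33 ]
R4 <- R4 - (-1/64)*R3:  [       0        0        0  -331/32   993/32 ]
Row echelon form:
[ 4  -8    1       -5  |     -18 ]
[ 0  -2   -3        1  |     -18 ]
[ 0   0  -32       10  |    -126 ]
[ 0   0    0  -331/32  |  993/32 ]
Back-substitution:
x_4 = (993/32) / (-331/32) = -3
x_3 = (-126 - (10)*(-3)) / -32 = 3
x_2 = (-18 - (-3)*(3) - (1)*(-3)) / -2 = 3
x_1 = (-18 - (-8)*(3) - (1)*(3) - (-5)*(-3)) / 4 = -3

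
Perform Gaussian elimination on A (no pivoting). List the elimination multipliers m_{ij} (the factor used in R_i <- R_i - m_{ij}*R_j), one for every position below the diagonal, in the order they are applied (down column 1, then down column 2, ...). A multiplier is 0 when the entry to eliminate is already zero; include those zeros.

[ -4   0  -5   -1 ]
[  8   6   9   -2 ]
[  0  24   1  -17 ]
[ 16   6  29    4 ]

Forward elimination:
R2 <- R2 - (-2)*R1:  [  0   6  -1  -4 ]
R3: entry in column 1 is already 0 -> m_{31} = 0 (no row operation needed)
R4 <- R4 - (-4)*R1:  [ 0  6  9  0 ]
R3 <- R3 - (4)*R2:  [  0   0   5  -1 ]
R4 <- R4 - (1)*R2:  [  0   0  10   4 ]
R4 <- R4 - (2)*R3:  [ 0  0  0  6 ]
Multipliers (in order of application): m_{21} = -2, m_{31} = 0, m_{41} = -4, m_{32} = 4, m_{42} = 1, m_{43} = 2

multipliers: -2, 0, -4, 4, 1, 2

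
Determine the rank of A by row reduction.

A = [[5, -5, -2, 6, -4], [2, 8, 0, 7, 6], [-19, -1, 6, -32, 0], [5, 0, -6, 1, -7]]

Row reduction:
R2 <- R2 - (2/5)*R1:  [    0    10   4/5  23/5  38/5 ]
R3 <- R3 - (-19/5)*R1:  [     0    -20   -8/5  -46/5  -76/5 ]
R4 <- R4 - (1)*R1:  [  0   5  -4  -5  -3 ]
R3 <- R3 - (-2)*R2:  [ 0  0  0  0  0 ]
R4 <- R4 - (1/2)*R2:  [      0       0   -22/5  -73/10   -34/5 ]
R3 <-> R4   (pivot in column 3 was zero)
[ 5  -5     -2       6     -4 ]
[ 0  10    4/5    23/5   38/5 ]
[ 0   0  -22/5  -73/10  -34/5 ]
[ 0   0      0       0      0 ]
Row echelon form:
[ 5  -5     -2       6     -4 ]
[ 0  10    4/5    23/5   38/5 ]
[ 0   0  -22/5  -73/10  -34/5 ]
[ 0   0      0       0      0 ]
Nonzero rows / pivot columns: 3

rank(A) = 3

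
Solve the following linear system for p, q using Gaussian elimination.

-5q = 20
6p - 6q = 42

(3, -4)

Forward elimination on [A|b]:
R1 <-> R2   (pivot in column 1 was zero)
[ 6  -6  42 ]
[ 0  -5  20 ]
Row echelon form:
[ 6  -6  |  42 ]
[ 0  -5  |  20 ]
Back-substitution:
q = (20) / -5 = -4
p = (42 - (-6)*(-4)) / 6 = 3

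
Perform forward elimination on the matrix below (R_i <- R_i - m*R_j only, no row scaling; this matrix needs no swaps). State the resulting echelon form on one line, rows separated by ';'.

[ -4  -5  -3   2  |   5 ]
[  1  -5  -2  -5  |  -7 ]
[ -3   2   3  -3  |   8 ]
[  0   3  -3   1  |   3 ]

REF = [-4 -5 -3 2 5; 0 -25/4 -11/4 -9/2 -23/4; 0 0 68/25 -216/25 -26/25; 0 0 0 -253/17 -24/17]

Forward elimination:
R2 <- R2 - (-1/4)*R1:  [     0  -25/4  -11/4   -9/2  -23/4 ]
R3 <- R3 - (3/4)*R1:  [    0  23/4  21/4  -9/2  17/4 ]
R3 <- R3 - (-23/25)*R2:  [       0        0    68/25  -216/25   -26/25 ]
R4 <- R4 - (-12/25)*R2:  [       0        0  -108/25   -29/25     6/25 ]
R4 <- R4 - (-27/17)*R3:  [       0        0        0  -253/17   -24/17 ]
Row echelon form:
[ -4     -5     -3        2  |       5 ]
[  0  -25/4  -11/4     -9/2  |   -23/4 ]
[  0      0  68/25  -216/25  |  -26/25 ]
[  0      0      0  -253/17  |  -24/17 ]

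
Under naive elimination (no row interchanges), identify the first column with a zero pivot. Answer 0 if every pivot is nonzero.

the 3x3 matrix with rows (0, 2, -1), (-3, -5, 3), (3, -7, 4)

first zero-pivot column = 1

Naive forward elimination:
Pivot entry (1,1) is zero but row 2 has -3 in column 1 -> naive elimination stops; a row interchange (e.g. R1 <-> R2) would be required here.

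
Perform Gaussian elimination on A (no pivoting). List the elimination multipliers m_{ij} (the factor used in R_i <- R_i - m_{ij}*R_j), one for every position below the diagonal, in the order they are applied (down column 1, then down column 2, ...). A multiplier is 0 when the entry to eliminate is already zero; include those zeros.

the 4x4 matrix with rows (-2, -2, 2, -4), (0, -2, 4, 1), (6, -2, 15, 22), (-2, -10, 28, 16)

Forward elimination:
R2: entry in column 1 is already 0 -> m_{21} = 0 (no row operation needed)
R3 <- R3 - (-3)*R1:  [  0  -8  21  10 ]
R4 <- R4 - (1)*R1:  [  0  -8  26  20 ]
R3 <- R3 - (4)*R2:  [ 0  0  5  6 ]
R4 <- R4 - (4)*R2:  [  0   0  10  16 ]
R4 <- R4 - (2)*R3:  [ 0  0  0  4 ]
Multipliers (in order of application): m_{21} = 0, m_{31} = -3, m_{41} = 1, m_{32} = 4, m_{42} = 4, m_{43} = 2

multipliers: 0, -3, 1, 4, 4, 2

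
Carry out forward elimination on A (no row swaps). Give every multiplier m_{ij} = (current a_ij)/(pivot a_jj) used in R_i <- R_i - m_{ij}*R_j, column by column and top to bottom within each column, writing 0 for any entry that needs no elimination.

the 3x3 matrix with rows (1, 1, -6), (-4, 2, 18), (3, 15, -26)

multipliers: -4, 3, 2

Forward elimination:
R2 <- R2 - (-4)*R1:  [  0   6  -6 ]
R3 <- R3 - (3)*R1:  [  0  12  -8 ]
R3 <- R3 - (2)*R2:  [ 0  0  4 ]
Multipliers (in order of application): m_{21} = -4, m_{31} = 3, m_{32} = 2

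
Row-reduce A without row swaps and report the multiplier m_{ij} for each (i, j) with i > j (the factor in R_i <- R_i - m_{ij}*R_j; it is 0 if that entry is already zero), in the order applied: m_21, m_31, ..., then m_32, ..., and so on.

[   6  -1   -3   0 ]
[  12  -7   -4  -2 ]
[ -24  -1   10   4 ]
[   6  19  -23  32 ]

multipliers: 2, -4, 1, 1, -4, 3

Forward elimination:
R2 <- R2 - (2)*R1:  [  0  -5   2  -2 ]
R3 <- R3 - (-4)*R1:  [  0  -5  -2   4 ]
R4 <- R4 - (1)*R1:  [   0   20  -20   32 ]
R3 <- R3 - (1)*R2:  [  0   0  -4   6 ]
R4 <- R4 - (-4)*R2:  [   0    0  -12   24 ]
R4 <- R4 - (3)*R3:  [ 0  0  0  6 ]
Multipliers (in order of application): m_{21} = 2, m_{31} = -4, m_{41} = 1, m_{32} = 1, m_{42} = -4, m_{43} = 3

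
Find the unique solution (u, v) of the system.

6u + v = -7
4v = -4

Forward elimination on [A|b]:
Row echelon form:
[ 6  1  |  -7 ]
[ 0  4  |  -4 ]
Back-substitution:
v = (-4) / 4 = -1
u = (-7 - (1)*(-1)) / 6 = -1

(-1, -1)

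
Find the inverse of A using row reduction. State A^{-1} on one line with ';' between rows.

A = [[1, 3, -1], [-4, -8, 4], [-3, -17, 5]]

inverse = [7/2 1/4 1/2; 1 1/4 0; 11/2 1 1/2]

Gauss-Jordan on [A | I]:
R2 <- R2 - (-4)*R1:  [ 0  4  0  |  4  1  0 ]
R3 <- R3 - (-3)*R1:  [  0  -8   2  |   3   0   1 ]
R2 <- (1/4)*R2:  [   0    1    0  |    1  1/4    0 ]
R1 <- R1 - (3)*R2:  [    1     0    -1  |    -2  -3/4     0 ]
R3 <- R3 - (-8)*R2:  [  0   0   2  |  11   2   1 ]
R3 <- (1/2)*R3:  [    0     0     1  |  11/2     1   1/2 ]
R1 <- R1 - (-1)*R3:  [   1    0    0  |  7/2  1/4  1/2 ]
Right block of [I | A^{-1}] is the inverse:
[  7/2  1/4  1/2 ]
[    1  1/4    0 ]
[ 11/2    1  1/2 ]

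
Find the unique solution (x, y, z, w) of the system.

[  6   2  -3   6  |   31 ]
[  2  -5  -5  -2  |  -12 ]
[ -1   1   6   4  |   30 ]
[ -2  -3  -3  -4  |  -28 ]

(3, -1, 3, 4)

Forward elimination on [A|b]:
R2 <- R2 - (1/3)*R1:  [     0  -17/3     -4     -4  -67/3 ]
R3 <- R3 - (-1/6)*R1:  [     0    4/3   11/2      5  211/6 ]
R4 <- R4 - (-1/3)*R1:  [     0   -7/3     -4     -2  -53/3 ]
R3 <- R3 - (-4/17)*R2:  [       0        0   155/34    69/17  1017/34 ]
R4 <- R4 - (7/17)*R2:  [       0        0   -40/17    -6/17  -144/17 ]
R4 <- R4 - (-16/31)*R3:  [      0       0       0   54/31  216/31 ]
Row echelon form:
[ 6      2      -3      6  |       31 ]
[ 0  -17/3      -4     -4  |    -67/3 ]
[ 0      0  155/34  69/17  |  1017/34 ]
[ 0      0       0  54/31  |   216/31 ]
Back-substitution:
w = (216/31) / (54/31) = 4
z = (1017/34 - (69/17)*(4)) / (155/34) = 3
y = (-67/3 - (-4)*(3) - (-4)*(4)) / (-17/3) = -1
x = (31 - (2)*(-1) - (-3)*(3) - (6)*(4)) / 6 = 3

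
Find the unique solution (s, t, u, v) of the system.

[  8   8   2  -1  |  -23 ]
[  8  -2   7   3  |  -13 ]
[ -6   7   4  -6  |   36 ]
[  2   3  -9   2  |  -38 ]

(-2, -2, 2, -5)

Forward elimination on [A|b]:
R2 <- R2 - (1)*R1:  [   0  -10    5    4   10 ]
R3 <- R3 - (-3/4)*R1:  [     0     13   11/2  -27/4   75/4 ]
R4 <- R4 - (1/4)*R1:  [      0       1   -19/2     9/4  -129/4 ]
R3 <- R3 - (-13/10)*R2:  [      0       0      12  -31/20   127/4 ]
R4 <- R4 - (-1/10)*R2:  [      0       0      -9   53/20  -125/4 ]
R4 <- R4 - (-3/4)*R3:  [       0        0        0   119/80  -119/16 ]
Row echelon form:
[ 8    8   2      -1  |      -23 ]
[ 0  -10   5       4  |       10 ]
[ 0    0  12  -31/20  |    127/4 ]
[ 0    0   0  119/80  |  -119/16 ]
Back-substitution:
v = (-119/16) / (119/80) = -5
u = (127/4 - (-31/20)*(-5)) / 12 = 2
t = (10 - (5)*(2) - (4)*(-5)) / -10 = -2
s = (-23 - (8)*(-2) - (2)*(2) - (-1)*(-5)) / 8 = -2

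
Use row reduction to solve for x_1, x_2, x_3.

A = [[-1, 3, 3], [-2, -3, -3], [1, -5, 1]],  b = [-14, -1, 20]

(5, -3, 0)

Forward elimination on [A|b]:
R2 <- R2 - (2)*R1:  [  0  -9  -9  27 ]
R3 <- R3 - (-1)*R1:  [  0  -2   4   6 ]
R3 <- R3 - (2/9)*R2:  [ 0  0  6  0 ]
Row echelon form:
[ -1   3   3  |  -14 ]
[  0  -9  -9  |   27 ]
[  0   0   6  |    0 ]
Back-substitution:
x_3 = (0) / 6 = 0
x_2 = (27 - (-9)*(0)) / -9 = -3
x_1 = (-14 - (3)*(-3) - (3)*(0)) / -1 = 5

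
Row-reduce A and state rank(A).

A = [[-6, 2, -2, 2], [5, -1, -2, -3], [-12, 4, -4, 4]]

rank(A) = 2

Row reduction:
R2 <- R2 - (-5/6)*R1:  [     0    2/3  -11/3   -4/3 ]
R3 <- R3 - (2)*R1:  [ 0  0  0  0 ]
Row echelon form:
[ -6    2     -2     2 ]
[  0  2/3  -11/3  -4/3 ]
[  0    0      0     0 ]
Nonzero rows / pivot columns: 2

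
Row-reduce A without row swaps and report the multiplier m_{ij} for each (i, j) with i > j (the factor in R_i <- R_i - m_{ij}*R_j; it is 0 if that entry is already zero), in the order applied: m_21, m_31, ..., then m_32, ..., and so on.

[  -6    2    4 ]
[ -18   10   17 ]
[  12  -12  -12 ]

Forward elimination:
R2 <- R2 - (3)*R1:  [ 0  4  5 ]
R3 <- R3 - (-2)*R1:  [  0  -8  -4 ]
R3 <- R3 - (-2)*R2:  [ 0  0  6 ]
Multipliers (in order of application): m_{21} = 3, m_{31} = -2, m_{32} = -2

multipliers: 3, -2, -2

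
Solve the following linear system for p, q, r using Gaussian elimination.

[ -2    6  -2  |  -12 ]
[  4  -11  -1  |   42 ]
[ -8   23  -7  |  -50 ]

(4, -2, -4)

Forward elimination on [A|b]:
R2 <- R2 - (-2)*R1:  [  0   1  -5  18 ]
R3 <- R3 - (4)*R1:  [  0  -1   1  -2 ]
R3 <- R3 - (-1)*R2:  [  0   0  -4  16 ]
Row echelon form:
[ -2  6  -2  |  -12 ]
[  0  1  -5  |   18 ]
[  0  0  -4  |   16 ]
Back-substitution:
r = (16) / -4 = -4
q = (18 - (-5)*(-4)) / 1 = -2
p = (-12 - (6)*(-2) - (-2)*(-4)) / -2 = 4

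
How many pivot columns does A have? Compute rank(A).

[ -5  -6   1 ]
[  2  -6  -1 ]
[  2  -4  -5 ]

Row reduction:
R2 <- R2 - (-2/5)*R1:  [     0  -42/5   -3/5 ]
R3 <- R3 - (-2/5)*R1:  [     0  -32/5  -23/5 ]
R3 <- R3 - (16/21)*R2:  [     0      0  -29/7 ]
Row echelon form:
[ -5     -6      1 ]
[  0  -42/5   -3/5 ]
[  0      0  -29/7 ]
Nonzero rows / pivot columns: 3

rank(A) = 3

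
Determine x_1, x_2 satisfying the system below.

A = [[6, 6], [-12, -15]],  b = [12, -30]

Forward elimination on [A|b]:
R2 <- R2 - (-2)*R1:  [  0  -3  -6 ]
Row echelon form:
[ 6   6  |  12 ]
[ 0  -3  |  -6 ]
Back-substitution:
x_2 = (-6) / -3 = 2
x_1 = (12 - (6)*(2)) / 6 = 0

(0, 2)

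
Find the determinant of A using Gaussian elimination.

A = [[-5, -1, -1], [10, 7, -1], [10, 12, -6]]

det(A) = 50

Forward elimination:
R2 <- R2 - (-2)*R1:  [  0   5  -3 ]
R3 <- R3 - (-2)*R1:  [  0  10  -8 ]
R3 <- R3 - (2)*R2:  [  0   0  -2 ]
Upper-triangular form:
[ -5  -1  -1 ]
[  0   5  -3 ]
[  0   0  -2 ]
det(A) = (-1)^0 * (-5) * (5) * (-2) = 50  (0 row swaps -> sign +1)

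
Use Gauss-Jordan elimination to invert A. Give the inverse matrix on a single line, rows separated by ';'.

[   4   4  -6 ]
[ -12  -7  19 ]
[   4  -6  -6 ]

Gauss-Jordan on [A | I]:
R1 <- (1/4)*R1:  [    1     1  -3/2  |   1/4     0     0 ]
R2 <- R2 - (-12)*R1:  [ 0  5  1  |  3  1  0 ]
R3 <- R3 - (4)*R1:  [   0  -10    0  |   -1    0    1 ]
R2 <- (1/5)*R2:  [   0    1  1/5  |  3/5  1/5    0 ]
R1 <- R1 - (1)*R2:  [      1       0  -17/10  |   -7/20    -1/5       0 ]
R3 <- R3 - (-10)*R2:  [ 0  0  2  |  5  2  1 ]
R3 <- (1/2)*R3:  [   0    0    1  |  5/2    1  1/2 ]
R1 <- R1 - (-17/10)*R3:  [     1      0      0  |  39/10    3/2  17/20 ]
R2 <- R2 - (1/5)*R3:  [     0      1      0  |   1/10      0  -1/10 ]
Right block of [I | A^{-1}] is the inverse:
[ 39/10  3/2  17/20 ]
[  1/10    0  -1/10 ]
[   5/2    1    1/2 ]

inverse = [39/10 3/2 17/20; 1/10 0 -1/10; 5/2 1 1/2]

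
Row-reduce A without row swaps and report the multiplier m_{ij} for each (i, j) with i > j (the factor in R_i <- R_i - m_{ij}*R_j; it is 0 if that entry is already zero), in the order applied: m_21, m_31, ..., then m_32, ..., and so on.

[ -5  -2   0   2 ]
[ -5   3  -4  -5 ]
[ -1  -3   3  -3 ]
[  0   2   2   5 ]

multipliers: 1, 1/5, 0, -13/25, 2/5, 90/23

Forward elimination:
R2 <- R2 - (1)*R1:  [  0   5  -4  -7 ]
R3 <- R3 - (1/5)*R1:  [     0  -13/5      3  -17/5 ]
R4: entry in column 1 is already 0 -> m_{41} = 0 (no row operation needed)
R3 <- R3 - (-13/25)*R2:  [       0        0    23/25  -176/25 ]
R4 <- R4 - (2/5)*R2:  [    0     0  18/5  39/5 ]
R4 <- R4 - (90/23)*R3:  [      0       0       0  813/23 ]
Multipliers (in order of application): m_{21} = 1, m_{31} = 1/5, m_{41} = 0, m_{32} = -13/25, m_{42} = 2/5, m_{43} = 90/23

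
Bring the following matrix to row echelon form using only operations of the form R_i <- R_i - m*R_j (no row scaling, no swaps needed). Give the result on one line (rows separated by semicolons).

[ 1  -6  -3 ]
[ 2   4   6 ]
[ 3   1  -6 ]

Forward elimination:
R2 <- R2 - (2)*R1:  [  0  16  12 ]
R3 <- R3 - (3)*R1:  [  0  19   3 ]
R3 <- R3 - (19/16)*R2:  [     0      0  -45/4 ]
Row echelon form:
[ 1  -6     -3 ]
[ 0  16     12 ]
[ 0   0  -45/4 ]

REF = [1 -6 -3; 0 16 12; 0 0 -45/4]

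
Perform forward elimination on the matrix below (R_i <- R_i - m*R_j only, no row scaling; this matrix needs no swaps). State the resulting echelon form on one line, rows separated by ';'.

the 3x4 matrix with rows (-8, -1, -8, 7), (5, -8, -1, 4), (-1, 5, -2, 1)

Forward elimination:
R2 <- R2 - (-5/8)*R1:  [     0  -69/8     -6   67/8 ]
R3 <- R3 - (1/8)*R1:  [    0  41/8    -1   1/8 ]
R3 <- R3 - (-41/69)*R2:  [       0        0  -105/23   352/69 ]
Row echelon form:
[ -8     -1       -8       7 ]
[  0  -69/8       -6    67/8 ]
[  0      0  -105/23  352/69 ]

REF = [-8 -1 -8 7; 0 -69/8 -6 67/8; 0 0 -105/23 352/69]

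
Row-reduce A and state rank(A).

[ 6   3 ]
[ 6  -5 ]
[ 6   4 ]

Row reduction:
R2 <- R2 - (1)*R1:  [  0  -8 ]
R3 <- R3 - (1)*R1:  [ 0  1 ]
R3 <- R3 - (-1/8)*R2:  [ 0  0 ]
Row echelon form:
[ 6   3 ]
[ 0  -8 ]
[ 0   0 ]
Nonzero rows / pivot columns: 2

rank(A) = 2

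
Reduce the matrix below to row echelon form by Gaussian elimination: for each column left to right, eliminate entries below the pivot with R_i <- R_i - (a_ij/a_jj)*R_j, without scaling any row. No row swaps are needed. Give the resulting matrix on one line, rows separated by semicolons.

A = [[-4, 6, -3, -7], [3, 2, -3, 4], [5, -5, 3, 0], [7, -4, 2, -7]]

REF = [-4 6 -3 -7; 0 13/2 -21/4 -5/4; 0 0 33/26 -215/26; 0 0 0 -164/33]

Forward elimination:
R2 <- R2 - (-3/4)*R1:  [     0   13/2  -21/4   -5/4 ]
R3 <- R3 - (-5/4)*R1:  [     0    5/2   -3/4  -35/4 ]
R4 <- R4 - (-7/4)*R1:  [     0   13/2  -13/4  -77/4 ]
R3 <- R3 - (5/13)*R2:  [       0        0    33/26  -215/26 ]
R4 <- R4 - (1)*R2:  [   0    0    2  -18 ]
R4 <- R4 - (52/33)*R3:  [       0        0        0  -164/33 ]
Row echelon form:
[ -4     6     -3       -7 ]
[  0  13/2  -21/4     -5/4 ]
[  0     0  33/26  -215/26 ]
[  0     0      0  -164/33 ]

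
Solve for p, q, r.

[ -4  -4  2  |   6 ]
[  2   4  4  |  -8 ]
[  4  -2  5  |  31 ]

Forward elimination on [A|b]:
R2 <- R2 - (-1/2)*R1:  [  0   2   5  -5 ]
R3 <- R3 - (-1)*R1:  [  0  -6   7  37 ]
R3 <- R3 - (-3)*R2:  [  0   0  22  22 ]
Row echelon form:
[ -4  -4   2  |   6 ]
[  0   2   5  |  -5 ]
[  0   0  22  |  22 ]
Back-substitution:
r = (22) / 22 = 1
q = (-5 - (5)*(1)) / 2 = -5
p = (6 - (-4)*(-5) - (2)*(1)) / -4 = 4

(4, -5, 1)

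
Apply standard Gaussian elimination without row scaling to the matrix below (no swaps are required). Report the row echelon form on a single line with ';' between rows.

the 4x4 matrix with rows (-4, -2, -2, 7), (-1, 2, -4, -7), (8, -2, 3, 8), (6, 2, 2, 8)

REF = [-4 -2 -2 7; 0 5/2 -7/2 -35/4; 0 0 -47/5 1; 0 0 0 693/47]

Forward elimination:
R2 <- R2 - (1/4)*R1:  [     0    5/2   -7/2  -35/4 ]
R3 <- R3 - (-2)*R1:  [  0  -6  -1  22 ]
R4 <- R4 - (-3/2)*R1:  [    0    -1    -1  37/2 ]
R3 <- R3 - (-12/5)*R2:  [     0      0  -47/5      1 ]
R4 <- R4 - (-2/5)*R2:  [     0      0  -12/5     15 ]
R4 <- R4 - (12/47)*R3:  [      0       0       0  693/47 ]
Row echelon form:
[ -4   -2     -2       7 ]
[  0  5/2   -7/2   -35/4 ]
[  0    0  -47/5       1 ]
[  0    0      0  693/47 ]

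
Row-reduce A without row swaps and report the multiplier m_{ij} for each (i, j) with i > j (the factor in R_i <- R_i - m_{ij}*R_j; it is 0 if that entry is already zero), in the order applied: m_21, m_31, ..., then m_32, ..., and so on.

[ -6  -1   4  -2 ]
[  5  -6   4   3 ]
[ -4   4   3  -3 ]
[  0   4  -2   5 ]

multipliers: -5/6, 2/3, 0, -28/41, -24/41, 94/219

Forward elimination:
R2 <- R2 - (-5/6)*R1:  [     0  -41/6   22/3    4/3 ]
R3 <- R3 - (2/3)*R1:  [    0  14/3   1/3  -5/3 ]
R4: entry in column 1 is already 0 -> m_{41} = 0 (no row operation needed)
R3 <- R3 - (-28/41)*R2:  [      0       0  219/41  -31/41 ]
R4 <- R4 - (-24/41)*R2:  [      0       0   94/41  237/41 ]
R4 <- R4 - (94/219)*R3:  [        0         0         0  1337/219 ]
Multipliers (in order of application): m_{21} = -5/6, m_{31} = 2/3, m_{41} = 0, m_{32} = -28/41, m_{42} = -24/41, m_{43} = 94/219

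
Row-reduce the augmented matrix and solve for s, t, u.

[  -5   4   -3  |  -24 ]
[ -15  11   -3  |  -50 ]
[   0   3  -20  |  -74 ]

(4, 2, 4)

Forward elimination on [A|b]:
R2 <- R2 - (3)*R1:  [  0  -1   6  22 ]
R3 <- R3 - (-3)*R2:  [  0   0  -2  -8 ]
Row echelon form:
[ -5   4  -3  |  -24 ]
[  0  -1   6  |   22 ]
[  0   0  -2  |   -8 ]
Back-substitution:
u = (-8) / -2 = 4
t = (22 - (6)*(4)) / -1 = 2
s = (-24 - (4)*(2) - (-3)*(4)) / -5 = 4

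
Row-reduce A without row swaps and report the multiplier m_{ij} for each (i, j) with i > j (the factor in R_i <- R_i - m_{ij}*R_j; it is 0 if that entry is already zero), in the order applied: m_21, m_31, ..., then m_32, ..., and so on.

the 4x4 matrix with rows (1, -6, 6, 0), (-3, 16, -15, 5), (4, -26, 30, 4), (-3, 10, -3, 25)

multipliers: -3, 4, -3, 1, 4, 1

Forward elimination:
R2 <- R2 - (-3)*R1:  [  0  -2   3   5 ]
R3 <- R3 - (4)*R1:  [  0  -2   6   4 ]
R4 <- R4 - (-3)*R1:  [  0  -8  15  25 ]
R3 <- R3 - (1)*R2:  [  0   0   3  -1 ]
R4 <- R4 - (4)*R2:  [ 0  0  3  5 ]
R4 <- R4 - (1)*R3:  [ 0  0  0  6 ]
Multipliers (in order of application): m_{21} = -3, m_{31} = 4, m_{41} = -3, m_{32} = 1, m_{42} = 4, m_{43} = 1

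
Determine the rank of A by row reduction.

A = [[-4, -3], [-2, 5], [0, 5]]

rank(A) = 2

Row reduction:
R2 <- R2 - (1/2)*R1:  [    0  13/2 ]
R3 <- R3 - (10/13)*R2:  [ 0  0 ]
Row echelon form:
[ -4    -3 ]
[  0  13/2 ]
[  0     0 ]
Nonzero rows / pivot columns: 2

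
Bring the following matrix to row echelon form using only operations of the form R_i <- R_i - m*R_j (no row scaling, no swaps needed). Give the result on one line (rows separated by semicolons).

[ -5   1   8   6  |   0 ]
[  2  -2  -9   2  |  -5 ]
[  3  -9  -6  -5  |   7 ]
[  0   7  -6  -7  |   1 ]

Forward elimination:
R2 <- R2 - (-2/5)*R1:  [     0   -8/5  -29/5   22/5     -5 ]
R3 <- R3 - (-3/5)*R1:  [     0  -42/5   -6/5   -7/5      7 ]
R3 <- R3 - (21/4)*R2:  [     0      0  117/4  -49/2  133/4 ]
R4 <- R4 - (-35/8)*R2:  [      0       0  -251/8    49/4  -167/8 ]
R4 <- R4 - (-251/234)*R3:  [         0          0          0  -3283/234   3461/234 ]
Row echelon form:
[ -5     1      8          6  |         0 ]
[  0  -8/5  -29/5       22/5  |        -5 ]
[  0     0  117/4      -49/2  |     133/4 ]
[  0     0      0  -3283/234  |  3461/234 ]

REF = [-5 1 8 6 0; 0 -8/5 -29/5 22/5 -5; 0 0 117/4 -49/2 133/4; 0 0 0 -3283/234 3461/234]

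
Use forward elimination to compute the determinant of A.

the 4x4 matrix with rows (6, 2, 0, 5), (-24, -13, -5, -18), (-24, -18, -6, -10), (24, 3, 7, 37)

det(A) = 360

Forward elimination:
R2 <- R2 - (-4)*R1:  [  0  -5  -5   2 ]
R3 <- R3 - (-4)*R1:  [   0  -10   -6   10 ]
R4 <- R4 - (4)*R1:  [  0  -5   7  17 ]
R3 <- R3 - (2)*R2:  [ 0  0  4  6 ]
R4 <- R4 - (1)*R2:  [  0   0  12  15 ]
R4 <- R4 - (3)*R3:  [  0   0   0  -3 ]
Upper-triangular form:
[ 6   2   0   5 ]
[ 0  -5  -5   2 ]
[ 0   0   4   6 ]
[ 0   0   0  -3 ]
det(A) = (-1)^0 * (6) * (-5) * (4) * (-3) = 360  (0 row swaps -> sign +1)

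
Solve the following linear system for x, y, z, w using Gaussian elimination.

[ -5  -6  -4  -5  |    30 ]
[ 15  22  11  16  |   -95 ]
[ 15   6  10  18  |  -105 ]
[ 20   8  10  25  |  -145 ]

Forward elimination on [A|b]:
R2 <- R2 - (-3)*R1:  [  0   4  -1   1  -5 ]
R3 <- R3 - (-3)*R1:  [   0  -12   -2    3  -15 ]
R4 <- R4 - (-4)*R1:  [   0  -16   -6    5  -25 ]
R3 <- R3 - (-3)*R2:  [   0    0   -5    6  -30 ]
R4 <- R4 - (-4)*R2:  [   0    0  -10    9  -45 ]
R4 <- R4 - (2)*R3:  [  0   0   0  -3  15 ]
Row echelon form:
[ -5  -6  -4  -5  |   30 ]
[  0   4  -1   1  |   -5 ]
[  0   0  -5   6  |  -30 ]
[  0   0   0  -3  |   15 ]
Back-substitution:
w = (15) / -3 = -5
z = (-30 - (6)*(-5)) / -5 = 0
y = (-5 - (-1)*(0) - (1)*(-5)) / 4 = 0
x = (30 - (-6)*(0) - (-4)*(0) - (-5)*(-5)) / -5 = -1

(-1, 0, 0, -5)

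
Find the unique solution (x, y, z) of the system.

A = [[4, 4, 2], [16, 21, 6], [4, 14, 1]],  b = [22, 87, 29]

Forward elimination on [A|b]:
R2 <- R2 - (4)*R1:  [  0   5  -2  -1 ]
R3 <- R3 - (1)*R1:  [  0  10  -1   7 ]
R3 <- R3 - (2)*R2:  [ 0  0  3  9 ]
Row echelon form:
[ 4  4   2  |  22 ]
[ 0  5  -2  |  -1 ]
[ 0  0   3  |   9 ]
Back-substitution:
z = (9) / 3 = 3
y = (-1 - (-2)*(3)) / 5 = 1
x = (22 - (4)*(1) - (2)*(3)) / 4 = 3

(3, 1, 3)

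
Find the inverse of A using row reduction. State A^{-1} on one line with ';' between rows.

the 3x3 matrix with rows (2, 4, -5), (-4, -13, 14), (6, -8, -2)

inverse = [23/5 8/5 -3/10; 38/15 13/15 -4/15; 11/3 4/3 -1/3]

Gauss-Jordan on [A | I]:
R1 <- (1/2)*R1:  [    1     2  -5/2  |   1/2     0     0 ]
R2 <- R2 - (-4)*R1:  [  0  -5   4  |   2   1   0 ]
R3 <- R3 - (6)*R1:  [   0  -20   13  |   -3    0    1 ]
R2 <- (1/-5)*R2:  [    0     1  -4/5  |  -2/5  -1/5     0 ]
R1 <- R1 - (2)*R2:  [     1      0  -9/10  |  13/10    2/5      0 ]
R3 <- R3 - (-20)*R2:  [   0    0   -3  |  -11   -4    1 ]
R3 <- (1/-3)*R3:  [    0     0     1  |  11/3   4/3  -1/3 ]
R1 <- R1 - (-9/10)*R3:  [     1      0      0  |   23/5    8/5  -3/10 ]
R2 <- R2 - (-4/5)*R3:  [     0      1      0  |  38/15  13/15  -4/15 ]
Right block of [I | A^{-1}] is the inverse:
[  23/5    8/5  -3/10 ]
[ 38/15  13/15  -4/15 ]
[  11/3    4/3   -1/3 ]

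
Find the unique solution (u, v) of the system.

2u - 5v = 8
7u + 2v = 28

(4, 0)

Forward elimination on [A|b]:
R2 <- R2 - (7/2)*R1:  [    0  39/2     0 ]
Row echelon form:
[ 2    -5  |  8 ]
[ 0  39/2  |  0 ]
Back-substitution:
v = (0) / (39/2) = 0
u = (8 - (-5)*(0)) / 2 = 4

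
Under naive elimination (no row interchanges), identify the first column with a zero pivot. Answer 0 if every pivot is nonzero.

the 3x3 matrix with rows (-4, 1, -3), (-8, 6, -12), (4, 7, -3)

Naive forward elimination:
R2 <- R2 - (2)*R1:  [  0   4  -6 ]
R3 <- R3 - (-1)*R1:  [  0   8  -6 ]
R3 <- R3 - (2)*R2:  [ 0  0  6 ]
All pivots nonzero; naive elimination completes without hitting a zero pivot.

first zero-pivot column = 0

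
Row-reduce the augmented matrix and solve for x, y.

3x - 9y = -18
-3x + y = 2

Forward elimination on [A|b]:
R2 <- R2 - (-1)*R1:  [   0   -8  -16 ]
Row echelon form:
[ 3  -9  |  -18 ]
[ 0  -8  |  -16 ]
Back-substitution:
y = (-16) / -8 = 2
x = (-18 - (-9)*(2)) / 3 = 0

(0, 2)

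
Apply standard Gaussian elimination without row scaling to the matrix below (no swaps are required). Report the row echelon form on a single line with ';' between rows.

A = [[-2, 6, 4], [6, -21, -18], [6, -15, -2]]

Forward elimination:
R2 <- R2 - (-3)*R1:  [  0  -3  -6 ]
R3 <- R3 - (-3)*R1:  [  0   3  10 ]
R3 <- R3 - (-1)*R2:  [ 0  0  4 ]
Row echelon form:
[ -2   6   4 ]
[  0  -3  -6 ]
[  0   0   4 ]

REF = [-2 6 4; 0 -3 -6; 0 0 4]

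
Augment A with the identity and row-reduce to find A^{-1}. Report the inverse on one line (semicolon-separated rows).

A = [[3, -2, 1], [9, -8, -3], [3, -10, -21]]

Gauss-Jordan on [A | I]:
R1 <- (1/3)*R1:  [    1  -2/3   1/3  |   1/3     0     0 ]
R2 <- R2 - (9)*R1:  [  0  -2  -6  |  -3   1   0 ]
R3 <- R3 - (3)*R1:  [   0   -8  -22  |   -1    0    1 ]
R2 <- (1/-2)*R2:  [    0     1     3  |   3/2  -1/2     0 ]
R1 <- R1 - (-2/3)*R2:  [    1     0   7/3  |   4/3  -1/3     0 ]
R3 <- R3 - (-8)*R2:  [  0   0   2  |  11  -4   1 ]
R3 <- (1/2)*R3:  [    0     0     1  |  11/2    -2   1/2 ]
R1 <- R1 - (7/3)*R3:  [     1      0      0  |  -23/2   13/3   -7/6 ]
R2 <- R2 - (3)*R3:  [    0     1     0  |   -15  11/2  -3/2 ]
Right block of [I | A^{-1}] is the inverse:
[ -23/2  13/3  -7/6 ]
[   -15  11/2  -3/2 ]
[  11/2    -2   1/2 ]

inverse = [-23/2 13/3 -7/6; -15 11/2 -3/2; 11/2 -2 1/2]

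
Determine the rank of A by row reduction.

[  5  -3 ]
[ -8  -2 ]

rank(A) = 2

Row reduction:
R2 <- R2 - (-8/5)*R1:  [     0  -34/5 ]
Row echelon form:
[ 5     -3 ]
[ 0  -34/5 ]
Nonzero rows / pivot columns: 2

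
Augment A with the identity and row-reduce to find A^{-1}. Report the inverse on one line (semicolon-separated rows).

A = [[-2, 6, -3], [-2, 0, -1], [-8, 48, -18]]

Gauss-Jordan on [A | I]:
R1 <- (1/-2)*R1:  [    1    -3   3/2  |  -1/2     0     0 ]
R2 <- R2 - (-2)*R1:  [  0  -6   2  |  -1   1   0 ]
R3 <- R3 - (-8)*R1:  [  0  24  -6  |  -4   0   1 ]
R2 <- (1/-6)*R2:  [    0     1  -1/3  |   1/6  -1/6     0 ]
R1 <- R1 - (-3)*R2:  [    1     0   1/2  |     0  -1/2     0 ]
R3 <- R3 - (24)*R2:  [  0   0   2  |  -8   4   1 ]
R3 <- (1/2)*R3:  [   0    0    1  |   -4    2  1/2 ]
R1 <- R1 - (1/2)*R3:  [    1     0     0  |     2  -3/2  -1/4 ]
R2 <- R2 - (-1/3)*R3:  [    0     1     0  |  -7/6   1/2   1/6 ]
Right block of [I | A^{-1}] is the inverse:
[    2  -3/2  -1/4 ]
[ -7/6   1/2   1/6 ]
[   -4     2   1/2 ]

inverse = [2 -3/2 -1/4; -7/6 1/2 1/6; -4 2 1/2]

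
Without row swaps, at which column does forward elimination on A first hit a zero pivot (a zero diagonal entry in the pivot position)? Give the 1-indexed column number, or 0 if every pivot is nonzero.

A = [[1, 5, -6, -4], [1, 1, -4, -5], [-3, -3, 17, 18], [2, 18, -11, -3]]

Naive forward elimination:
R2 <- R2 - (1)*R1:  [  0  -4   2  -1 ]
R3 <- R3 - (-3)*R1:  [  0  12  -1   6 ]
R4 <- R4 - (2)*R1:  [ 0  8  1  5 ]
R3 <- R3 - (-3)*R2:  [ 0  0  5  3 ]
R4 <- R4 - (-2)*R2:  [ 0  0  5  3 ]
R4 <- R4 - (1)*R3:  [ 0  0  0  0 ]
Matrix at this point:
[ 1   5  -6  -4 ]
[ 0  -4   2  -1 ]
[ 0   0   5   3 ]
[ 0   0   0   0 ]
Pivot entry (4,4) in the last row is zero and there are no rows below to swap with -> zero pivot in column 4 (A is singular).

first zero-pivot column = 4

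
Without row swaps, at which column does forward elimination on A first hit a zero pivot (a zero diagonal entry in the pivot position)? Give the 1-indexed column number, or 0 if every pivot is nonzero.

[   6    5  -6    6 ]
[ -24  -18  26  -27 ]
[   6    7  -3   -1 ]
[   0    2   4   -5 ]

first zero-pivot column = 0

Naive forward elimination:
R2 <- R2 - (-4)*R1:  [  0   2   2  -3 ]
R3 <- R3 - (1)*R1:  [  0   2   3  -7 ]
R3 <- R3 - (1)*R2:  [  0   0   1  -4 ]
R4 <- R4 - (1)*R2:  [  0   0   2  -2 ]
R4 <- R4 - (2)*R3:  [ 0  0  0  6 ]
All pivots nonzero; naive elimination completes without hitting a zero pivot.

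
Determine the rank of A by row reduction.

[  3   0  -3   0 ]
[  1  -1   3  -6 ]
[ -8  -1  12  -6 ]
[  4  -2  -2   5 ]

rank(A) = 3

Row reduction:
R2 <- R2 - (1/3)*R1:  [  0  -1   4  -6 ]
R3 <- R3 - (-8/3)*R1:  [  0  -1   4  -6 ]
R4 <- R4 - (4/3)*R1:  [  0  -2   2   5 ]
R3 <- R3 - (1)*R2:  [ 0  0  0  0 ]
R4 <- R4 - (2)*R2:  [  0   0  -6  17 ]
R3 <-> R4   (pivot in column 3 was zero)
[ 3   0  -3   0 ]
[ 0  -1   4  -6 ]
[ 0   0  -6  17 ]
[ 0   0   0   0 ]
Row echelon form:
[ 3   0  -3   0 ]
[ 0  -1   4  -6 ]
[ 0   0  -6  17 ]
[ 0   0   0   0 ]
Nonzero rows / pivot columns: 3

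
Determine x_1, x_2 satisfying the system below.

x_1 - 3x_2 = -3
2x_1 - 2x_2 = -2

(0, 1)

Forward elimination on [A|b]:
R2 <- R2 - (2)*R1:  [ 0  4  4 ]
Row echelon form:
[ 1  -3  |  -3 ]
[ 0   4  |   4 ]
Back-substitution:
x_2 = (4) / 4 = 1
x_1 = (-3 - (-3)*(1)) / 1 = 0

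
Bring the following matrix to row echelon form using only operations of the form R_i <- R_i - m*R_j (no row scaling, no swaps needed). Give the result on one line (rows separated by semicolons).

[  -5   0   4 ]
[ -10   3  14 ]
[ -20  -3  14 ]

REF = [-5 0 4; 0 3 6; 0 0 4]

Forward elimination:
R2 <- R2 - (2)*R1:  [ 0  3  6 ]
R3 <- R3 - (4)*R1:  [  0  -3  -2 ]
R3 <- R3 - (-1)*R2:  [ 0  0  4 ]
Row echelon form:
[ -5  0  4 ]
[  0  3  6 ]
[  0  0  4 ]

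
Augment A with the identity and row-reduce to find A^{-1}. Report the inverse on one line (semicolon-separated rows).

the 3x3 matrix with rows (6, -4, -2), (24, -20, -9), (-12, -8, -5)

Gauss-Jordan on [A | I]:
R1 <- (1/6)*R1:  [    1  -2/3  -1/3  |   1/6     0     0 ]
R2 <- R2 - (24)*R1:  [  0  -4  -1  |  -4   1   0 ]
R3 <- R3 - (-12)*R1:  [   0  -16   -9  |    2    0    1 ]
R2 <- (1/-4)*R2:  [    0     1   1/4  |     1  -1/4     0 ]
R1 <- R1 - (-2/3)*R2:  [    1     0  -1/6  |   5/6  -1/6     0 ]
R3 <- R3 - (-16)*R2:  [  0   0  -5  |  18  -4   1 ]
R3 <- (1/-5)*R3:  [     0      0      1  |  -18/5    4/5   -1/5 ]
R1 <- R1 - (-1/6)*R3:  [     1      0      0  |   7/30  -1/30  -1/30 ]
R2 <- R2 - (1/4)*R3:  [     0      1      0  |  19/10  -9/20   1/20 ]
Right block of [I | A^{-1}] is the inverse:
[  7/30  -1/30  -1/30 ]
[ 19/10  -9/20   1/20 ]
[ -18/5    4/5   -1/5 ]

inverse = [7/30 -1/30 -1/30; 19/10 -9/20 1/20; -18/5 4/5 -1/5]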